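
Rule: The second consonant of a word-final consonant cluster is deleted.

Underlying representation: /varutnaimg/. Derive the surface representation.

/g/ is the second consonant of a word-final cluster /mg/, so it deletes.
The other instances of /v/, /r/, /t/, /n/, /m/ do not occur in the required environment and remain unchanged.
Surface form: [varutnaim].

varutnaim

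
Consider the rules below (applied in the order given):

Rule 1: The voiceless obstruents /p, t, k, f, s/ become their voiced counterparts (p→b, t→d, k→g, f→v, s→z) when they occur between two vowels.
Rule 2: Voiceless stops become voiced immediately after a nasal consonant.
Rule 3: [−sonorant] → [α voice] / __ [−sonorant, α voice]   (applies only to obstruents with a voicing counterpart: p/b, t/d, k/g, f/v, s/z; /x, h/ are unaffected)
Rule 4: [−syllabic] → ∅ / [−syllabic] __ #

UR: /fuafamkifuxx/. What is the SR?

fuavamgivux

Rule 1 (intervocalic voicing): /f/ is a voiceless obstruent between vowels /a/ and /a/, so it voices to [v]. /f/ is a voiceless obstruent between vowels /i/ and /u/, so it voices to [v]. /fuafamkifuxx/ → fuavamkivuxx.
Rule 2 (post-nasal voicing): /k/ is a voiceless stop immediately after the nasal /m/, so it voices to [g]. /fuavamkivuxx/ → fuavamgivuxx.
Rule 3 (regressive voicing assimilation): no segment meets the environment; /fuavamgivuxx/ is unchanged.
Rule 4 (final cluster simplification): /x/ is the second consonant of a word-final cluster /xx/, so it deletes. /fuavamgivuxx/ → fuavamgivux.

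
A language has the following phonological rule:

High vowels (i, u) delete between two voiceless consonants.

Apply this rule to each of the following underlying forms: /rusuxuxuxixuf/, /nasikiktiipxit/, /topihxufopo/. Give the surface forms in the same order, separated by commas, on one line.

rusxxxxf, naskktiipxt, tophxfopo

/rusuxuxuxixuf/: /u/ is a high vowel flanked by voiceless consonants /s/ and /x/, so it deletes. /u/ is a high vowel flanked by voiceless consonants /x/ and /x/, so it deletes. /u/ is a high vowel flanked by voiceless consonants /x/ and /x/, so it deletes. /i/ is a high vowel flanked by voiceless consonants /x/ and /x/, so it deletes. /u/ is a high vowel flanked by voiceless consonants /x/ and /f/, so it deletes. → [rusxxxxf].
/nasikiktiipxit/: /i/ is a high vowel flanked by voiceless consonants /s/ and /k/, so it deletes. /i/ is a high vowel flanked by voiceless consonants /k/ and /k/, so it deletes. /i/ is a high vowel flanked by voiceless consonants /x/ and /t/, so it deletes. → [naskktiipxt].
/topihxufopo/: /i/ is a high vowel flanked by voiceless consonants /p/ and /h/, so it deletes. /u/ is a high vowel flanked by voiceless consonants /x/ and /f/, so it deletes. → [tophxfopo].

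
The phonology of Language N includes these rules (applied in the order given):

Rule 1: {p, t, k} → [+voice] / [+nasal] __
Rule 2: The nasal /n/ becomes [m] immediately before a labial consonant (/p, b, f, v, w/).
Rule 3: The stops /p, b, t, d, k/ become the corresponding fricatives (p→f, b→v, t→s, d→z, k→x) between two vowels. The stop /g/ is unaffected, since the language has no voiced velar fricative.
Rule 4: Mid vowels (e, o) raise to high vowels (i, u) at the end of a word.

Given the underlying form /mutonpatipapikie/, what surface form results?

Rule 1 (post-nasal voicing): /p/ is a voiceless stop immediately after the nasal /n/, so it voices to [b]. /mutonpatipapikie/ → mutonbatipapikie.
Rule 2 (nasal place assimilation): /n/ precedes the labial consonant /b/, so it assimilates in place to [m]. /mutonbatipapikie/ → mutombatipapikie.
Rule 3 (intervocalic spirantization): /t/ is a stop between vowels /u/ and /o/, so it spirantizes to the fricative [s]. /t/ is a stop between vowels /a/ and /i/, so it spirantizes to the fricative [s]. /p/ is a stop between vowels /i/ and /a/, so it spirantizes to the fricative [f]. /p/ is a stop between vowels /a/ and /i/, so it spirantizes to the fricative [f]. /k/ is a stop between vowels /i/ and /i/, so it spirantizes to the fricative [x]. /mutombatipapikie/ → musombasifafixie.
Rule 4 (final vowel raising): /e/ is a mid vowel in word-final position, so it raises to [i]. /musombasifafixie/ → musombasifafixii.

musombasifafixii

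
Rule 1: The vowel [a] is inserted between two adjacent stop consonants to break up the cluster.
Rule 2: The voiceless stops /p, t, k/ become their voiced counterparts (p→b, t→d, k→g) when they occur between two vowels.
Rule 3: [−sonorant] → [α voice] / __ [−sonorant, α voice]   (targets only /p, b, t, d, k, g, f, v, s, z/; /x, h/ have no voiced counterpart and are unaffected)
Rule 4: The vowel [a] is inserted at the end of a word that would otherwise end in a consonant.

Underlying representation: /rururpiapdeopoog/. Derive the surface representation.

Rule 1 (stop-cluster a-epenthesis): /p/ and /d/ form a stop–stop cluster, so [a] is inserted between them. /rururpiapdeopoog/ → rururpiapadeopoog.
Rule 2 (intervocalic voicing): /p/ is a voiceless stop between vowels /a/ and /a/, so it voices to [b]. /p/ is a voiceless stop between vowels /o/ and /o/, so it voices to [b]. /rururpiapadeopoog/ → rururpiabadeoboog.
Rule 3 (regressive voicing assimilation): no segment meets the environment; /rururpiabadeoboog/ is unchanged.
Rule 4 (final a-epenthesis): the form ends in the consonant /g/, so [a] is inserted word-finally. /rururpiabadeoboog/ → rururpiabadeobooga.

rururpiabadeobooga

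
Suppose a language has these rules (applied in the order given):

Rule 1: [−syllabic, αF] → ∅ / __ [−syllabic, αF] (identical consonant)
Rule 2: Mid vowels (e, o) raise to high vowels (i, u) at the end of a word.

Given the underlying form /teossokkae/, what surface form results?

Rule 1 (degemination): /ss/ is a geminate; the first /s/ deletes. /kk/ is a geminate; the first /k/ deletes. /teossokkae/ → teosokae.
Rule 2 (final vowel raising): /e/ is a mid vowel in word-final position, so it raises to [i]. /teosokae/ → teosokai.

teosokai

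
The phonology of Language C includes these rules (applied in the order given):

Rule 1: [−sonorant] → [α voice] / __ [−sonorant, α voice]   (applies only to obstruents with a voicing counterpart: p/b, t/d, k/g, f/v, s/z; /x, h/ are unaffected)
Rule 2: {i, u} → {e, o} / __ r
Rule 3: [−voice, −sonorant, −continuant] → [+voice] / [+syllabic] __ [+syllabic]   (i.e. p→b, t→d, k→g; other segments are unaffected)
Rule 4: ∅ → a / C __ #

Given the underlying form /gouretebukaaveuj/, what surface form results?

Rule 1 (regressive voicing assimilation): no segment meets the environment; /gouretebukaaveuj/ is unchanged.
Rule 2 (pre-rhotic lowering): /u/ is a high vowel immediately before /r/, so it lowers to [o]. /gouretebukaaveuj/ → gooretebukaaveuj.
Rule 3 (intervocalic voicing): /t/ is a voiceless stop between vowels /e/ and /e/, so it voices to [d]. /k/ is a voiceless stop between vowels /u/ and /a/, so it voices to [g]. /gooretebukaaveuj/ → gooredebugaaveuj.
Rule 4 (final a-epenthesis): the form ends in the consonant /j/, so [a] is inserted word-finally. /gooredebugaaveuj/ → gooredebugaaveuja.

gooredebugaaveuja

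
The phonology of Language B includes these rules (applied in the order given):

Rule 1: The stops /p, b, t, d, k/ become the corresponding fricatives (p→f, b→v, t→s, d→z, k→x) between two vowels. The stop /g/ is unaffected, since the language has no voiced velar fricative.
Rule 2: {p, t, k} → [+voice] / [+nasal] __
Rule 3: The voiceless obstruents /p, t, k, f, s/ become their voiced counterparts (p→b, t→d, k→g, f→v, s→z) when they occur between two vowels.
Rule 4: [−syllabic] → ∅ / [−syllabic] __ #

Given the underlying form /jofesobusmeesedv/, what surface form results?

Rule 1 (intervocalic spirantization): /b/ is a stop between vowels /o/ and /u/, so it spirantizes to the fricative [v]. /jofesobusmeesedv/ → jofesovusmeesedv.
Rule 2 (post-nasal voicing): no segment meets the environment; /jofesovusmeesedv/ is unchanged.
Rule 3 (intervocalic voicing): /f/ is a voiceless obstruent between vowels /o/ and /e/, so it voices to [v]. /s/ is a voiceless obstruent between vowels /e/ and /o/, so it voices to [z]. /s/ is a voiceless obstruent between vowels /e/ and /e/, so it voices to [z]. /jofesovusmeesedv/ → jovezovusmeezedv.
Rule 4 (final cluster simplification): /v/ is the second consonant of a word-final cluster /dv/, so it deletes. /jovezovusmeezedv/ → jovezovusmeezed.

jovezovusmeezed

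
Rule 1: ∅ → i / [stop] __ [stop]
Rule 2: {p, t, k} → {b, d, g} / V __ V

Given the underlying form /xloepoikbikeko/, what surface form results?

xloeboigibigego

Rule 1 (stop-cluster i-epenthesis): /k/ and /b/ form a stop–stop cluster, so [i] is inserted between them. /xloepoikbikeko/ → xloepoikibikeko.
Rule 2 (intervocalic voicing): /p/ is a voiceless stop between vowels /e/ and /o/, so it voices to [b]. /k/ is a voiceless stop between vowels /i/ and /i/, so it voices to [g]. /k/ is a voiceless stop between vowels /i/ and /e/, so it voices to [g]. /k/ is a voiceless stop between vowels /e/ and /o/, so it voices to [g]. /xloepoikibikeko/ → xloeboigibigego.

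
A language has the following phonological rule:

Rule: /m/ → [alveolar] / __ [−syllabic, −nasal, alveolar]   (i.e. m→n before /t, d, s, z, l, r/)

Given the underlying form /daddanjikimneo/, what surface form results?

No segment of /daddanjikimneo/ meets the structural description of the rule, so the form surfaces unchanged.

daddanjikimneo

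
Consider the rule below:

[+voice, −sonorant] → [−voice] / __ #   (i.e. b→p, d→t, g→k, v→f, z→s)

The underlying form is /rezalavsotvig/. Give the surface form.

/g/ is a voiced obstruent in word-final position, so it devoices to [k].
Surface form: [rezalavsotvik].

rezalavsotvik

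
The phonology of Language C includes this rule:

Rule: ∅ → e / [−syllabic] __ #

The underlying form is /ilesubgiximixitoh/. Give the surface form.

the form ends in the consonant /h/, so [e] is inserted word-finally.
Surface form: [ilesubgiximixitohe].

ilesubgiximixitohe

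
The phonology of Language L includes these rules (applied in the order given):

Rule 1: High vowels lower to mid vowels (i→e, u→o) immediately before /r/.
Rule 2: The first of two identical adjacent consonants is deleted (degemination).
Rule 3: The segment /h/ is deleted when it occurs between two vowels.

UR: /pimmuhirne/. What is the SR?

Rule 1 (pre-rhotic lowering): /i/ is a high vowel immediately before /r/, so it lowers to [e]. /pimmuhirne/ → pimmuherne.
Rule 2 (degemination): /mm/ is a geminate; the first /m/ deletes. /pimmuherne/ → pimuherne.
Rule 3 (intervocalic h-deletion): /h/ occurs between vowels /u/ and /e/, so it deletes. /pimuherne/ → pimuerne.

pimuerne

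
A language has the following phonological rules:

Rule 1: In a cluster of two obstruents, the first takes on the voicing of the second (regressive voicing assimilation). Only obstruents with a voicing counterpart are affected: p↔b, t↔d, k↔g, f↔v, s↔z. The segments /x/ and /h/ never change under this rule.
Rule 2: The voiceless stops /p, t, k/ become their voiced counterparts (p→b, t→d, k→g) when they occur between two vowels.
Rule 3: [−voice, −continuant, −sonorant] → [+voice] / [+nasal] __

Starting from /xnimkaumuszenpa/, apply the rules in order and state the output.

Rule 1 (regressive voicing assimilation): /s/ precedes the voiced obstruent /z/, so it voices to [z] by assimilation. /xnimkaumuszenpa/ → xnimkaumuzzenpa.
Rule 2 (intervocalic voicing): no segment meets the environment; /xnimkaumuzzenpa/ is unchanged.
Rule 3 (post-nasal voicing): /k/ is a voiceless stop immediately after the nasal /m/, so it voices to [g]. /p/ is a voiceless stop immediately after the nasal /n/, so it voices to [b]. /xnimkaumuzzenpa/ → xnimgaumuzzenba.

xnimgaumuzzenba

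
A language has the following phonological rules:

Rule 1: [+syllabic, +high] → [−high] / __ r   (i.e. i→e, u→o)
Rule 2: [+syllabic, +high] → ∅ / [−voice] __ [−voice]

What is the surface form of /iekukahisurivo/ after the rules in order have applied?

Rule 1 (pre-rhotic lowering): /u/ is a high vowel immediately before /r/, so it lowers to [o]. /iekukahisurivo/ → iekukahisorivo.
Rule 2 (high vowel syncope): /u/ is a high vowel flanked by voiceless consonants /k/ and /k/, so it deletes. /i/ is a high vowel flanked by voiceless consonants /h/ and /s/, so it deletes. /iekukahisorivo/ → iekkahsorivo.

iekkahsorivo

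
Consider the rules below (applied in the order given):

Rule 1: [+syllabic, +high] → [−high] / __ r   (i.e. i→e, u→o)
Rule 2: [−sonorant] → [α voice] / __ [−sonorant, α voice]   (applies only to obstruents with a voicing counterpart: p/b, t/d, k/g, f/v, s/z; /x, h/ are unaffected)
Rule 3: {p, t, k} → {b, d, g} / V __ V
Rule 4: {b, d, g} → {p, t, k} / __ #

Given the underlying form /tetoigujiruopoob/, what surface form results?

Rule 1 (pre-rhotic lowering): /i/ is a high vowel immediately before /r/, so it lowers to [e]. /tetoigujiruopoob/ → tetoigujeruopoob.
Rule 2 (regressive voicing assimilation): no segment meets the environment; /tetoigujeruopoob/ is unchanged.
Rule 3 (intervocalic voicing): /t/ is a voiceless stop between vowels /e/ and /o/, so it voices to [d]. /p/ is a voiceless stop between vowels /o/ and /o/, so it voices to [b]. /tetoigujeruopoob/ → tedoigujeruoboob.
Rule 4 (final devoicing): /b/ is a voiced stop in word-final position, so it devoices to [p]. /tedoigujeruoboob/ → tedoigujeruoboop.

tedoigujeruoboop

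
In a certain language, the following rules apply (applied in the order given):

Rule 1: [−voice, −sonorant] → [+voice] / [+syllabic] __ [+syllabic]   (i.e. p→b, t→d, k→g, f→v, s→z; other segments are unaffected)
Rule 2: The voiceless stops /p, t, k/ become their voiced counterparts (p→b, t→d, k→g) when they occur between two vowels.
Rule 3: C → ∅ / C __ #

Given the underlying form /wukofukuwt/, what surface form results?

wugovuguw

Rule 1 (intervocalic voicing): /k/ is a voiceless obstruent between vowels /u/ and /o/, so it voices to [g]. /f/ is a voiceless obstruent between vowels /o/ and /u/, so it voices to [v]. /k/ is a voiceless obstruent between vowels /u/ and /u/, so it voices to [g]. /wukofukuwt/ → wugovuguwt.
Rule 2 (intervocalic voicing): no segment meets the environment; /wugovuguwt/ is unchanged.
Rule 3 (final cluster simplification): /t/ is the second consonant of a word-final cluster /wt/, so it deletes. /wugovuguwt/ → wugovuguw.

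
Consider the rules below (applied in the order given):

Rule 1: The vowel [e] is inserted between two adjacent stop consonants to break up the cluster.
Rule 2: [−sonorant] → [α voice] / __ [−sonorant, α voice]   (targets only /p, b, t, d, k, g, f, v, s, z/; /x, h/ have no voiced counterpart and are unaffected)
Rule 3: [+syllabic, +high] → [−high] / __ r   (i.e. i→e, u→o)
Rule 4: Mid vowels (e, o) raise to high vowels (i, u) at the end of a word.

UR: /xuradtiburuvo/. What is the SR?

xoradetiboruvu

Rule 1 (stop-cluster e-epenthesis): /d/ and /t/ form a stop–stop cluster, so [e] is inserted between them. /xuradtiburuvo/ → xuradetiburuvo.
Rule 2 (regressive voicing assimilation): no segment meets the environment; /xuradetiburuvo/ is unchanged.
Rule 3 (pre-rhotic lowering): /u/ is a high vowel immediately before /r/, so it lowers to [o]. /u/ is a high vowel immediately before /r/, so it lowers to [o]. /xuradetiburuvo/ → xoradetiboruvo.
Rule 4 (final vowel raising): /o/ is a mid vowel in word-final position, so it raises to [u]. /xoradetiboruvo/ → xoradetiboruvu.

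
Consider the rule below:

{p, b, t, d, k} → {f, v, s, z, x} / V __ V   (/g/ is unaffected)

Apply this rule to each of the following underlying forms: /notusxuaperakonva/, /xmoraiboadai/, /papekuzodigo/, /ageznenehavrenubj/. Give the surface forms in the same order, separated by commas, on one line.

nosusxuaferaxonva, xmoraivoazai, pafexuzozigo, ageznenehavrenubj

/notusxuaperakonva/: /t/ is a stop between vowels /o/ and /u/, so it spirantizes to the fricative [s]. /p/ is a stop between vowels /a/ and /e/, so it spirantizes to the fricative [f]. /k/ is a stop between vowels /a/ and /o/, so it spirantizes to the fricative [x]. → [nosusxuaferaxonva].
/xmoraiboadai/: /b/ is a stop between vowels /i/ and /o/, so it spirantizes to the fricative [v]. /d/ is a stop between vowels /a/ and /a/, so it spirantizes to the fricative [z]. → [xmoraivoazai].
/papekuzodigo/: /p/ is a stop between vowels /a/ and /e/, so it spirantizes to the fricative [f]. /k/ is a stop between vowels /e/ and /u/, so it spirantizes to the fricative [x]. /d/ is a stop between vowels /o/ and /i/, so it spirantizes to the fricative [z]. → [pafexuzozigo].
/ageznenehavrenubj/: the rule's environment is not met; surfaces unchanged as [ageznenehavrenubj].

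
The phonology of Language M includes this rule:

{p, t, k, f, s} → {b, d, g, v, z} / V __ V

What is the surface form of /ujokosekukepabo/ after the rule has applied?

/k/ is a voiceless obstruent between vowels /o/ and /o/, so it voices to [g].
/s/ is a voiceless obstruent between vowels /o/ and /e/, so it voices to [z].
/k/ is a voiceless obstruent between vowels /e/ and /u/, so it voices to [g].
/k/ is a voiceless obstruent between vowels /u/ and /e/, so it voices to [g].
/p/ is a voiceless obstruent between vowels /e/ and /a/, so it voices to [b].
Surface form: [ujogozegugebabo].

ujogozegugebabo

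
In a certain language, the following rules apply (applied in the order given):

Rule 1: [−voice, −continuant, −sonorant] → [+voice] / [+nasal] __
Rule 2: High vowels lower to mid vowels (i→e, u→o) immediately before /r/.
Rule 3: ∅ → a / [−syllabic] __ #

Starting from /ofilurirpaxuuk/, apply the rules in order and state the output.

ofilorerpaxuuka

Rule 1 (post-nasal voicing): no segment meets the environment; /ofilurirpaxuuk/ is unchanged.
Rule 2 (pre-rhotic lowering): /u/ is a high vowel immediately before /r/, so it lowers to [o]. /i/ is a high vowel immediately before /r/, so it lowers to [e]. /ofilurirpaxuuk/ → ofilorerpaxuuk.
Rule 3 (final a-epenthesis): the form ends in the consonant /k/, so [a] is inserted word-finally. /ofilorerpaxuuk/ → ofilorerpaxuuka.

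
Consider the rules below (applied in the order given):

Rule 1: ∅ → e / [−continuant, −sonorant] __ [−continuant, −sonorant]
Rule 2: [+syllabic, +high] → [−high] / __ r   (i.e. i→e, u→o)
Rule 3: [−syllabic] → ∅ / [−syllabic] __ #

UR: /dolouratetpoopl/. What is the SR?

dolooratetepoop

Rule 1 (stop-cluster e-epenthesis): /t/ and /p/ form a stop–stop cluster, so [e] is inserted between them. /dolouratetpoopl/ → dolouratetepoopl.
Rule 2 (pre-rhotic lowering): /u/ is a high vowel immediately before /r/, so it lowers to [o]. /dolouratetepoopl/ → dolooratetepoopl.
Rule 3 (final cluster simplification): /l/ is the second consonant of a word-final cluster /pl/, so it deletes. /dolooratetepoopl/ → dolooratetepoop.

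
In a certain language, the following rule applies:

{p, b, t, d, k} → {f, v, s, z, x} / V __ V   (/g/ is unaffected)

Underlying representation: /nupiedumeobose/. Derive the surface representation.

/p/ is a stop between vowels /u/ and /i/, so it spirantizes to the fricative [f].
/d/ is a stop between vowels /e/ and /u/, so it spirantizes to the fricative [z].
/b/ is a stop between vowels /o/ and /o/, so it spirantizes to the fricative [v].
Surface form: [nufiezumeovose].

nufiezumeovose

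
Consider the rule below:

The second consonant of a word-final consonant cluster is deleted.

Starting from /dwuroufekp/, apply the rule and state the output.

/p/ is the second consonant of a word-final cluster /kp/, so it deletes.
Surface form: [dwuroufek].

dwuroufek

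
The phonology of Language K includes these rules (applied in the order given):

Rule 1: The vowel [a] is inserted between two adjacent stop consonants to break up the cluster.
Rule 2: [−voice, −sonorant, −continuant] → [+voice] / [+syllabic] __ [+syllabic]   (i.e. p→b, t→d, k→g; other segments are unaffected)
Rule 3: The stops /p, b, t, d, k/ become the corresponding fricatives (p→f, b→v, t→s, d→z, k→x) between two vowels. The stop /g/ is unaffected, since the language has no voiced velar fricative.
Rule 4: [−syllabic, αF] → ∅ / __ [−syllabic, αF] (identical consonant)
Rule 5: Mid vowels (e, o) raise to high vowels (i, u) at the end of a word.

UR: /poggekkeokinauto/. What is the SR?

pogagegageoginauzu

Rule 1 (stop-cluster a-epenthesis): /g/ and /g/ form a stop–stop cluster, so [a] is inserted between them. /k/ and /k/ form a stop–stop cluster, so [a] is inserted between them. /poggekkeokinauto/ → pogagekakeokinauto.
Rule 2 (intervocalic voicing): /k/ is a voiceless stop between vowels /e/ and /a/, so it voices to [g]. /k/ is a voiceless stop between vowels /a/ and /e/, so it voices to [g]. /k/ is a voiceless stop between vowels /o/ and /i/, so it voices to [g]. /t/ is a voiceless stop between vowels /u/ and /o/, so it voices to [d]. /pogagekakeokinauto/ → pogagegageoginaudo.
Rule 3 (intervocalic spirantization): /d/ is a stop between vowels /u/ and /o/, so it spirantizes to the fricative [z]. /pogagegageoginaudo/ → pogagegageoginauzo.
Rule 4 (degemination): no segment meets the environment; /pogagegageoginauzo/ is unchanged.
Rule 5 (final vowel raising): /o/ is a mid vowel in word-final position, so it raises to [u]. /pogagegageoginauzo/ → pogagegageoginauzu.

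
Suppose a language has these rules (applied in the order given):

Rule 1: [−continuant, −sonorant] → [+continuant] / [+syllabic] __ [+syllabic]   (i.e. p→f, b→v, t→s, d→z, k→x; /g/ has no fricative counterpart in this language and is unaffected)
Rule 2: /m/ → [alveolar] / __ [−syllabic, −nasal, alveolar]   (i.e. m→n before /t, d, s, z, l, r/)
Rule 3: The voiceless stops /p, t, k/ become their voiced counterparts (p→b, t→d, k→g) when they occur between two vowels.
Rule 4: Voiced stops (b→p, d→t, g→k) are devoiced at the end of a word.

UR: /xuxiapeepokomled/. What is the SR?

Rule 1 (intervocalic spirantization): /p/ is a stop between vowels /a/ and /e/, so it spirantizes to the fricative [f]. /p/ is a stop between vowels /e/ and /o/, so it spirantizes to the fricative [f]. /k/ is a stop between vowels /o/ and /o/, so it spirantizes to the fricative [x]. /xuxiapeepokomled/ → xuxiafeefoxomled.
Rule 2 (nasal place assimilation): /m/ precedes the alveolar consonant /l/, so it assimilates in place to [n]. /xuxiafeefoxomled/ → xuxiafeefoxonled.
Rule 3 (intervocalic voicing): no segment meets the environment; /xuxiafeefoxonled/ is unchanged.
Rule 4 (final devoicing): /d/ is a voiced stop in word-final position, so it devoices to [t]. /xuxiafeefoxonled/ → xuxiafeefoxonlet.

xuxiafeefoxonlet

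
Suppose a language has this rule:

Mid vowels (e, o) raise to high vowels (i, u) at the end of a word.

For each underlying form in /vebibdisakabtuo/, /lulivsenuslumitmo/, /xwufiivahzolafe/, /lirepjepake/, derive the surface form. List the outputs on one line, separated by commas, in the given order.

vebibdisakabtuu, lulivsenuslumitmu, xwufiivahzolafi, lirepjepaki

/vebibdisakabtuo/: /o/ is a mid vowel in word-final position, so it raises to [u]. → [vebibdisakabtuu].
/lulivsenuslumitmo/: /o/ is a mid vowel in word-final position, so it raises to [u]. → [lulivsenuslumitmu].
/xwufiivahzolafe/: /e/ is a mid vowel in word-final position, so it raises to [i]. → [xwufiivahzolafi].
/lirepjepake/: /e/ is a mid vowel in word-final position, so it raises to [i]. → [lirepjepaki].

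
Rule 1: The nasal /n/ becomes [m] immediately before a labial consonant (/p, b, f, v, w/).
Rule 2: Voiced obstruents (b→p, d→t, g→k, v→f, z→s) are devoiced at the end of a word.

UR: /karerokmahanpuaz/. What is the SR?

karerokmahampuas

Rule 1 (nasal place assimilation): /n/ precedes the labial consonant /p/, so it assimilates in place to [m]. /karerokmahanpuaz/ → karerokmahampuaz.
Rule 2 (final devoicing): /z/ is a voiced obstruent in word-final position, so it devoices to [s]. /karerokmahampuaz/ → karerokmahampuas.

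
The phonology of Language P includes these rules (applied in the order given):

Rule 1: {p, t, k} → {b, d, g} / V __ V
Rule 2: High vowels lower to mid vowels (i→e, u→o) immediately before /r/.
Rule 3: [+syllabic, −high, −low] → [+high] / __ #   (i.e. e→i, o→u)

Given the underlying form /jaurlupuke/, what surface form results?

jaorlubugi

Rule 1 (intervocalic voicing): /p/ is a voiceless stop between vowels /u/ and /u/, so it voices to [b]. /k/ is a voiceless stop between vowels /u/ and /e/, so it voices to [g]. /jaurlupuke/ → jaurlubuge.
Rule 2 (pre-rhotic lowering): /u/ is a high vowel immediately before /r/, so it lowers to [o]. /jaurlubuge/ → jaorlubuge.
Rule 3 (final vowel raising): /e/ is a mid vowel in word-final position, so it raises to [i]. /jaorlubuge/ → jaorlubugi.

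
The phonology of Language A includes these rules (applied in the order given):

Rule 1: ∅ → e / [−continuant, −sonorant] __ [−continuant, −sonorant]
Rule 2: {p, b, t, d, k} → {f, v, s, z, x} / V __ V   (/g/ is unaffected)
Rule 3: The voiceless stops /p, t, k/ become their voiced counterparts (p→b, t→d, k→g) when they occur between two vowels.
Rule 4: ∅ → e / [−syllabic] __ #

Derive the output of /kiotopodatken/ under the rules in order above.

kiosofozasexene

Rule 1 (stop-cluster e-epenthesis): /t/ and /k/ form a stop–stop cluster, so [e] is inserted between them. /kiotopodatken/ → kiotopodateken.
Rule 2 (intervocalic spirantization): /t/ is a stop between vowels /o/ and /o/, so it spirantizes to the fricative [s]. /p/ is a stop between vowels /o/ and /o/, so it spirantizes to the fricative [f]. /d/ is a stop between vowels /o/ and /a/, so it spirantizes to the fricative [z]. /t/ is a stop between vowels /a/ and /e/, so it spirantizes to the fricative [s]. /k/ is a stop between vowels /e/ and /e/, so it spirantizes to the fricative [x]. /kiotopodateken/ → kiosofozasexen.
Rule 3 (intervocalic voicing): no segment meets the environment; /kiosofozasexen/ is unchanged.
Rule 4 (final e-epenthesis): the form ends in the consonant /n/, so [e] is inserted word-finally. /kiosofozasexen/ → kiosofozasexene.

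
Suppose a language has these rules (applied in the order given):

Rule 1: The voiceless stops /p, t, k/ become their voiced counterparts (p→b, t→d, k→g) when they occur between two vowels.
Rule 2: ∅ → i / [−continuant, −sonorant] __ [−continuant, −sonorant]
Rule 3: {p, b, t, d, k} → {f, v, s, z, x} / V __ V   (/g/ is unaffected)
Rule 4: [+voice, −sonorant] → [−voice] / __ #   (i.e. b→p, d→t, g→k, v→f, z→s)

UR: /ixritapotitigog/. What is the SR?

ixrizavozizigok

Rule 1 (intervocalic voicing): /t/ is a voiceless stop between vowels /i/ and /a/, so it voices to [d]. /p/ is a voiceless stop between vowels /a/ and /o/, so it voices to [b]. /t/ is a voiceless stop between vowels /o/ and /i/, so it voices to [d]. /t/ is a voiceless stop between vowels /i/ and /i/, so it voices to [d]. /ixritapotitigog/ → ixridabodidigog.
Rule 2 (stop-cluster i-epenthesis): no segment meets the environment; /ixridabodidigog/ is unchanged.
Rule 3 (intervocalic spirantization): /d/ is a stop between vowels /i/ and /a/, so it spirantizes to the fricative [z]. /b/ is a stop between vowels /a/ and /o/, so it spirantizes to the fricative [v]. /d/ is a stop between vowels /o/ and /i/, so it spirantizes to the fricative [z]. /d/ is a stop between vowels /i/ and /i/, so it spirantizes to the fricative [z]. /ixridabodidigog/ → ixrizavozizigog.
Rule 4 (final devoicing): /g/ is a voiced obstruent in word-final position, so it devoices to [k]. /ixrizavozizigog/ → ixrizavozizigok.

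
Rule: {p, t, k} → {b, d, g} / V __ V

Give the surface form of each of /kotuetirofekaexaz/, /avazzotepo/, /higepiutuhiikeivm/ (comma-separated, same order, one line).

koduedirofegaexaz, avazzodebo, higebiuduhiigeivm

/kotuetirofekaexaz/: /t/ is a voiceless stop between vowels /o/ and /u/, so it voices to [d]. /t/ is a voiceless stop between vowels /e/ and /i/, so it voices to [d]. /k/ is a voiceless stop between vowels /e/ and /a/, so it voices to [g]. → [koduedirofegaexaz].
/avazzotepo/: /t/ is a voiceless stop between vowels /o/ and /e/, so it voices to [d]. /p/ is a voiceless stop between vowels /e/ and /o/, so it voices to [b]. → [avazzodebo].
/higepiutuhiikeivm/: /p/ is a voiceless stop between vowels /e/ and /i/, so it voices to [b]. /t/ is a voiceless stop between vowels /u/ and /u/, so it voices to [d]. /k/ is a voiceless stop between vowels /i/ and /e/, so it voices to [g]. → [higebiuduhiigeivm].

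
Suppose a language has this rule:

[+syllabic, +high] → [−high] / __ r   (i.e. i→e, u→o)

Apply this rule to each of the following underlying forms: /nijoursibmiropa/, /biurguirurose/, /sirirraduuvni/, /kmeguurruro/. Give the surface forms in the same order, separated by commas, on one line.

nijoorsibmeropa, biorguerorose, sererraduuvni, kmeguorroro

/nijoursibmiropa/: /u/ is a high vowel immediately before /r/, so it lowers to [o]. /i/ is a high vowel immediately before /r/, so it lowers to [e]. → [nijoorsibmeropa].
/biurguirurose/: /u/ is a high vowel immediately before /r/, so it lowers to [o]. /i/ is a high vowel immediately before /r/, so it lowers to [e]. /u/ is a high vowel immediately before /r/, so it lowers to [o]. → [biorguerorose].
/sirirraduuvni/: /i/ is a high vowel immediately before /r/, so it lowers to [e]. /i/ is a high vowel immediately before /r/, so it lowers to [e]. → [sererraduuvni].
/kmeguurruro/: /u/ is a high vowel immediately before /r/, so it lowers to [o]. /u/ is a high vowel immediately before /r/, so it lowers to [o]. → [kmeguorroro].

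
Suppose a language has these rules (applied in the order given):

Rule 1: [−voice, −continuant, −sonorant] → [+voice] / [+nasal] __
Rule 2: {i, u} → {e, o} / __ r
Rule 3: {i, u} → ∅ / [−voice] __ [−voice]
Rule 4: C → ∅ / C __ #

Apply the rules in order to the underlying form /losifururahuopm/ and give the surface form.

Rule 1 (post-nasal voicing): no segment meets the environment; /losifururahuopm/ is unchanged.
Rule 2 (pre-rhotic lowering): /u/ is a high vowel immediately before /r/, so it lowers to [o]. /u/ is a high vowel immediately before /r/, so it lowers to [o]. /losifururahuopm/ → losifororahuopm.
Rule 3 (high vowel syncope): /i/ is a high vowel flanked by voiceless consonants /s/ and /f/, so it deletes. /losifororahuopm/ → losfororahuopm.
Rule 4 (final cluster simplification): /m/ is the second consonant of a word-final cluster /pm/, so it deletes. /losfororahuopm/ → losfororahuop.

losfororahuop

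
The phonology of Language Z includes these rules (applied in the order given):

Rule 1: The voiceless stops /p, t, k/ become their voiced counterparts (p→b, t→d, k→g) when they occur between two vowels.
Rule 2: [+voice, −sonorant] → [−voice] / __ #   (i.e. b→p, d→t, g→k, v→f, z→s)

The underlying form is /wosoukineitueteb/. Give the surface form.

Rule 1 (intervocalic voicing): /k/ is a voiceless stop between vowels /u/ and /i/, so it voices to [g]. /t/ is a voiceless stop between vowels /i/ and /u/, so it voices to [d]. /t/ is a voiceless stop between vowels /e/ and /e/, so it voices to [d]. /wosoukineitueteb/ → wosougineiduedeb.
Rule 2 (final devoicing): /b/ is a voiced obstruent in word-final position, so it devoices to [p]. /wosougineiduedeb/ → wosougineiduedep.

wosougineiduedep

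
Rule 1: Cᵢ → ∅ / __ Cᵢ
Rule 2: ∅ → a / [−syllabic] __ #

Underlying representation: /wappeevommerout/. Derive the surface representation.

Rule 1 (degemination): /pp/ is a geminate; the first /p/ deletes. /mm/ is a geminate; the first /m/ deletes. /wappeevommerout/ → wapeevomerout.
Rule 2 (final a-epenthesis): the form ends in the consonant /t/, so [a] is inserted word-finally. /wapeevomerout/ → wapeevomerouta.

wapeevomerouta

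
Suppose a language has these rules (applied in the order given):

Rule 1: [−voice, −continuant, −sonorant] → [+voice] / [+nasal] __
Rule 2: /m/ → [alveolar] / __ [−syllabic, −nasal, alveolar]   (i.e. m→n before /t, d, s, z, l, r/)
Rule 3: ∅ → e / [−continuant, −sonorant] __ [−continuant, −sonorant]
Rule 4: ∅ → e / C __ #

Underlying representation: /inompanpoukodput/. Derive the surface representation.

inombanboukodepute

Rule 1 (post-nasal voicing): /p/ is a voiceless stop immediately after the nasal /m/, so it voices to [b]. /p/ is a voiceless stop immediately after the nasal /n/, so it voices to [b]. /inompanpoukodput/ → inombanboukodput.
Rule 2 (nasal place assimilation): no segment meets the environment; /inombanboukodput/ is unchanged.
Rule 3 (stop-cluster e-epenthesis): /d/ and /p/ form a stop–stop cluster, so [e] is inserted between them. /inombanboukodput/ → inombanboukodeput.
Rule 4 (final e-epenthesis): the form ends in the consonant /t/, so [e] is inserted word-finally. /inombanboukodeput/ → inombanboukodepute.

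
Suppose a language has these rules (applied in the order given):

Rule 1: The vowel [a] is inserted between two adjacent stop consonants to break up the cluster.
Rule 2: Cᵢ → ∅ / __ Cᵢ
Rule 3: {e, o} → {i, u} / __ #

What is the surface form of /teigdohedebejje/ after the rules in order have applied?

Rule 1 (stop-cluster a-epenthesis): /g/ and /d/ form a stop–stop cluster, so [a] is inserted between them. /teigdohedebejje/ → teigadohedebejje.
Rule 2 (degemination): /jj/ is a geminate; the first /j/ deletes. /teigadohedebejje/ → teigadohedebeje.
Rule 3 (final vowel raising): /e/ is a mid vowel in word-final position, so it raises to [i]. /teigadohedebeje/ → teigadohedebeji.

teigadohedebeji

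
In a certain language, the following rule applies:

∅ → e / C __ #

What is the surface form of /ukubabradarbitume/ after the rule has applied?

No segment of /ukubabradarbitume/ meets the structural description of the rule, so the form surfaces unchanged.

ukubabradarbitume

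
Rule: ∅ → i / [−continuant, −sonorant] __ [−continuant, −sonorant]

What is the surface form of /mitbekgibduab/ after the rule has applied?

/t/ and /b/ form a stop–stop cluster, so [i] is inserted between them.
/k/ and /g/ form a stop–stop cluster, so [i] is inserted between them.
/b/ and /d/ form a stop–stop cluster, so [i] is inserted between them.
Surface form: [mitibekigibiduab].

mitibekigibiduab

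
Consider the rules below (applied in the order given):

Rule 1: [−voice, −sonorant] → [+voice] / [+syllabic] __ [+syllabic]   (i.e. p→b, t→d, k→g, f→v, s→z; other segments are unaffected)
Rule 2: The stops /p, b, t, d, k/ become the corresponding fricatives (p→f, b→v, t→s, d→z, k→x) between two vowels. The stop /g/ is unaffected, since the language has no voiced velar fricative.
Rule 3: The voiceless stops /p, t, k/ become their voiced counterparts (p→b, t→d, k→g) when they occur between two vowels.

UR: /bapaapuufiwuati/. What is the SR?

bavaavuuviwuazi

Rule 1 (intervocalic voicing): /p/ is a voiceless obstruent between vowels /a/ and /a/, so it voices to [b]. /p/ is a voiceless obstruent between vowels /a/ and /u/, so it voices to [b]. /f/ is a voiceless obstruent between vowels /u/ and /i/, so it voices to [v]. /t/ is a voiceless obstruent between vowels /a/ and /i/, so it voices to [d]. /bapaapuufiwuati/ → babaabuuviwuadi.
Rule 2 (intervocalic spirantization): /b/ is a stop between vowels /a/ and /a/, so it spirantizes to the fricative [v]. /b/ is a stop between vowels /a/ and /u/, so it spirantizes to the fricative [v]. /d/ is a stop between vowels /a/ and /i/, so it spirantizes to the fricative [z]. /babaabuuviwuadi/ → bavaavuuviwuazi.
Rule 3 (intervocalic voicing): no segment meets the environment; /bavaavuuviwuazi/ is unchanged.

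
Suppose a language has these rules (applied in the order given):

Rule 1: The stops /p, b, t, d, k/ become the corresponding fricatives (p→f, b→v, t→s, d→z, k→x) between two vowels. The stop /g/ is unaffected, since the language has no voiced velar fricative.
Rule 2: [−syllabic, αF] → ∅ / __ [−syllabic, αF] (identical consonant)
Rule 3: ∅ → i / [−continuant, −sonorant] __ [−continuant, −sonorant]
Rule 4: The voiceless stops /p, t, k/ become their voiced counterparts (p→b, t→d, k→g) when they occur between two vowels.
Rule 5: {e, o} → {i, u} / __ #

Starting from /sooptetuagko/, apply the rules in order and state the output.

Rule 1 (intervocalic spirantization): /t/ is a stop between vowels /e/ and /u/, so it spirantizes to the fricative [s]. /sooptetuagko/ → sooptesuagko.
Rule 2 (degemination): no segment meets the environment; /sooptesuagko/ is unchanged.
Rule 3 (stop-cluster i-epenthesis): /p/ and /t/ form a stop–stop cluster, so [i] is inserted between them. /g/ and /k/ form a stop–stop cluster, so [i] is inserted between them. /sooptesuagko/ → soopitesuagiko.
Rule 4 (intervocalic voicing): /p/ is a voiceless stop between vowels /o/ and /i/, so it voices to [b]. /t/ is a voiceless stop between vowels /i/ and /e/, so it voices to [d]. /k/ is a voiceless stop between vowels /i/ and /o/, so it voices to [g]. /soopitesuagiko/ → soobidesuagigo.
Rule 5 (final vowel raising): /o/ is a mid vowel in word-final position, so it raises to [u]. /soobidesuagigo/ → soobidesuagigu.

soobidesuagigu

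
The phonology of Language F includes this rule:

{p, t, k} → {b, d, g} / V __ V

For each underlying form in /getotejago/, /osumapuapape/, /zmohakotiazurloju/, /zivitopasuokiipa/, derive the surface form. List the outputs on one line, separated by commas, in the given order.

/getotejago/: /t/ is a voiceless stop between vowels /e/ and /o/, so it voices to [d]. /t/ is a voiceless stop between vowels /o/ and /e/, so it voices to [d]. → [gedodejago].
/osumapuapape/: /p/ is a voiceless stop between vowels /a/ and /u/, so it voices to [b]. /p/ is a voiceless stop between vowels /a/ and /a/, so it voices to [b]. /p/ is a voiceless stop between vowels /a/ and /e/, so it voices to [b]. → [osumabuababe].
/zmohakotiazurloju/: /k/ is a voiceless stop between vowels /a/ and /o/, so it voices to [g]. /t/ is a voiceless stop between vowels /o/ and /i/, so it voices to [d]. → [zmohagodiazurloju].
/zivitopasuokiipa/: /t/ is a voiceless stop between vowels /i/ and /o/, so it voices to [d]. /p/ is a voiceless stop between vowels /o/ and /a/, so it voices to [b]. /k/ is a voiceless stop between vowels /o/ and /i/, so it voices to [g]. /p/ is a voiceless stop between vowels /i/ and /a/, so it voices to [b]. → [zividobasuogiiba].

gedodejago, osumabuababe, zmohagodiazurloju, zividobasuogiiba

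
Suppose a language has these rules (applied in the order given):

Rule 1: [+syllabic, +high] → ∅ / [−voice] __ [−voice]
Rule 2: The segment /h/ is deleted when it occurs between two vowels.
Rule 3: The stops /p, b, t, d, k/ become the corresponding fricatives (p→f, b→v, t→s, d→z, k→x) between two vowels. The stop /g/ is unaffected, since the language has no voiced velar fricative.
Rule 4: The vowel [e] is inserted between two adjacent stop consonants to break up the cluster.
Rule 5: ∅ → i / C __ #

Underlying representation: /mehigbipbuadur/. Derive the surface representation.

meigebipebuazuri

Rule 1 (high vowel syncope): no segment meets the environment; /mehigbipbuadur/ is unchanged.
Rule 2 (intervocalic h-deletion): /h/ occurs between vowels /e/ and /i/, so it deletes. /mehigbipbuadur/ → meigbipbuadur.
Rule 3 (intervocalic spirantization): /d/ is a stop between vowels /a/ and /u/, so it spirantizes to the fricative [z]. /meigbipbuadur/ → meigbipbuazur.
Rule 4 (stop-cluster e-epenthesis): /g/ and /b/ form a stop–stop cluster, so [e] is inserted between them. /p/ and /b/ form a stop–stop cluster, so [e] is inserted between them. /meigbipbuazur/ → meigebipebuazur.
Rule 5 (final i-epenthesis): the form ends in the consonant /r/, so [i] is inserted word-finally. /meigebipebuazur/ → meigebipebuazuri.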